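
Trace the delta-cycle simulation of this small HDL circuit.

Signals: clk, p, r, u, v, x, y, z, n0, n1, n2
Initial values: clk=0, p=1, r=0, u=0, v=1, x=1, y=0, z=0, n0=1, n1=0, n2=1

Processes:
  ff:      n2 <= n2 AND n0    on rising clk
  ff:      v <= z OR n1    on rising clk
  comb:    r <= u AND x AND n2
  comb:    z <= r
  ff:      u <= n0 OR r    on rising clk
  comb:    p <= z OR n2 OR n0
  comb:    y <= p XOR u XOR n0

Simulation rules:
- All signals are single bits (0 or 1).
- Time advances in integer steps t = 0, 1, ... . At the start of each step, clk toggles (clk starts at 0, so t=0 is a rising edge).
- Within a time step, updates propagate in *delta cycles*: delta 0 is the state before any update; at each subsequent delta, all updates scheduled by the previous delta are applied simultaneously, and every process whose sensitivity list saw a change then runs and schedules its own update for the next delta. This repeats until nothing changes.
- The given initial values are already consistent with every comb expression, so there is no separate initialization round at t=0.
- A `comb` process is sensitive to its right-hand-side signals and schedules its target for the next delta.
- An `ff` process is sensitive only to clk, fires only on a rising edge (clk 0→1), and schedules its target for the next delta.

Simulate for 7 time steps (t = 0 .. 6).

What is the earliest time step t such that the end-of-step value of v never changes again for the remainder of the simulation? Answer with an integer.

t=0 Δ0: x=1 n0=1 p=1 n2=1 n1=0 y=0 clk=0 z=0 u=0 v=1 r=0
  Δ1: clk:0→1
  Δ2: u:0→1, v:1→0
  Δ3: y:0→1, r:0→1
  Δ4: z:0→1
  (4Δ to stable)
t=1 Δ0: x=1 n0=1 p=1 n2=1 n1=0 y=1 clk=1 z=1 u=1 v=0 r=1
  Δ1: clk:1→0
  (1Δ to stable)
t=2 Δ0: x=1 n0=1 p=1 n2=1 n1=0 y=1 clk=0 z=1 u=1 v=0 r=1
  Δ1: clk:0→1
  Δ2: v:0→1
  (2Δ to stable)
t=3 Δ0: x=1 n0=1 p=1 n2=1 n1=0 y=1 clk=1 z=1 u=1 v=1 r=1
  Δ1: clk:1→0
  (1Δ to stable)
t=4 Δ0: x=1 n0=1 p=1 n2=1 n1=0 y=1 clk=0 z=1 u=1 v=1 r=1
  Δ1: clk:0→1
  (1Δ to stable)
t=5 Δ0: x=1 n0=1 p=1 n2=1 n1=0 y=1 clk=1 z=1 u=1 v=1 r=1
  Δ1: clk:1→0
  (1Δ to stable)
t=6 Δ0: x=1 n0=1 p=1 n2=1 n1=0 y=1 clk=0 z=1 u=1 v=1 r=1
  Δ1: clk:0→1
  (1Δ to stable)

2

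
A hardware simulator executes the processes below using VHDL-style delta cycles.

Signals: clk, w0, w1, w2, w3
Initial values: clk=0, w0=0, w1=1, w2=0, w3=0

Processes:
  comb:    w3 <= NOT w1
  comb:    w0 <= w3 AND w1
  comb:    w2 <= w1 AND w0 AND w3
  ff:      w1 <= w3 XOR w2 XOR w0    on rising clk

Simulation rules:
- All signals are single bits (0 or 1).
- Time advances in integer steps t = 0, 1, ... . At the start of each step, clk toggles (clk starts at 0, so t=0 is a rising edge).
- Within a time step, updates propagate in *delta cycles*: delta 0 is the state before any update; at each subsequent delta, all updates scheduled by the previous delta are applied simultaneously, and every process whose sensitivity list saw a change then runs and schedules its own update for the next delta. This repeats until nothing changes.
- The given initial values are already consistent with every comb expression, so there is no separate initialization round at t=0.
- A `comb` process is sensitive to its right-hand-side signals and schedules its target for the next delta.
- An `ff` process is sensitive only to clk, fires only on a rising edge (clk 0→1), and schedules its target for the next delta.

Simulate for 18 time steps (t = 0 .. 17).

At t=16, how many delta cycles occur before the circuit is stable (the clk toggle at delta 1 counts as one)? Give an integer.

t0.Δ0 clk=0 w2=0 w3=0 w1=1 w0=0
t0.Δ1 clk=1 w2=0 w3=0 w1=1 w0=0
t0.Δ2 clk=1 w2=0 w3=0 w1=0 w0=0
t0.Δ3 clk=1 w2=0 w3=1 w1=0 w0=0
t1.Δ0 clk=1 w2=0 w3=1 w1=0 w0=0
t1.Δ1 clk=0 w2=0 w3=1 w1=0 w0=0
t2.Δ0 clk=0 w2=0 w3=1 w1=0 w0=0
t2.Δ1 clk=1 w2=0 w3=1 w1=0 w0=0
t2.Δ2 clk=1 w2=0 w3=1 w1=1 w0=0
t2.Δ3 clk=1 w2=0 w3=0 w1=1 w0=1
t2.Δ4 clk=1 w2=0 w3=0 w1=1 w0=0
t3.Δ0 clk=1 w2=0 w3=0 w1=1 w0=0
t3.Δ1 clk=0 w2=0 w3=0 w1=1 w0=0
t4.Δ0 clk=0 w2=0 w3=0 w1=1 w0=0
t4.Δ1 clk=1 w2=0 w3=0 w1=1 w0=0
t4.Δ2 clk=1 w2=0 w3=0 w1=0 w0=0
t4.Δ3 clk=1 w2=0 w3=1 w1=0 w0=0
t5.Δ0 clk=1 w2=0 w3=1 w1=0 w0=0
t5.Δ1 clk=0 w2=0 w3=1 w1=0 w0=0
t6.Δ0 clk=0 w2=0 w3=1 w1=0 w0=0
t6.Δ1 clk=1 w2=0 w3=1 w1=0 w0=0
t6.Δ2 clk=1 w2=0 w3=1 w1=1 w0=0
t6.Δ3 clk=1 w2=0 w3=0 w1=1 w0=1
t6.Δ4 clk=1 w2=0 w3=0 w1=1 w0=0
t7.Δ0 clk=1 w2=0 w3=0 w1=1 w0=0
t7.Δ1 clk=0 w2=0 w3=0 w1=1 w0=0
t8.Δ0 clk=0 w2=0 w3=0 w1=1 w0=0
t8.Δ1 clk=1 w2=0 w3=0 w1=1 w0=0
t8.Δ2 clk=1 w2=0 w3=0 w1=0 w0=0
t8.Δ3 clk=1 w2=0 w3=1 w1=0 w0=0
t9.Δ0 clk=1 w2=0 w3=1 w1=0 w0=0
t9.Δ1 clk=0 w2=0 w3=1 w1=0 w0=0
t10.Δ0 clk=0 w2=0 w3=1 w1=0 w0=0
t10.Δ1 clk=1 w2=0 w3=1 w1=0 w0=0
t10.Δ2 clk=1 w2=0 w3=1 w1=1 w0=0
t10.Δ3 clk=1 w2=0 w3=0 w1=1 w0=1
t10.Δ4 clk=1 w2=0 w3=0 w1=1 w0=0
t11.Δ0 clk=1 w2=0 w3=0 w1=1 w0=0
t11.Δ1 clk=0 w2=0 w3=0 w1=1 w0=0
t12.Δ0 clk=0 w2=0 w3=0 w1=1 w0=0
t12.Δ1 clk=1 w2=0 w3=0 w1=1 w0=0
t12.Δ2 clk=1 w2=0 w3=0 w1=0 w0=0
t12.Δ3 clk=1 w2=0 w3=1 w1=0 w0=0
t13.Δ0 clk=1 w2=0 w3=1 w1=0 w0=0
t13.Δ1 clk=0 w2=0 w3=1 w1=0 w0=0
t14.Δ0 clk=0 w2=0 w3=1 w1=0 w0=0
t14.Δ1 clk=1 w2=0 w3=1 w1=0 w0=0
t14.Δ2 clk=1 w2=0 w3=1 w1=1 w0=0
t14.Δ3 clk=1 w2=0 w3=0 w1=1 w0=1
t14.Δ4 clk=1 w2=0 w3=0 w1=1 w0=0
t15.Δ0 clk=1 w2=0 w3=0 w1=1 w0=0
t15.Δ1 clk=0 w2=0 w3=0 w1=1 w0=0
t16.Δ0 clk=0 w2=0 w3=0 w1=1 w0=0
t16.Δ1 clk=1 w2=0 w3=0 w1=1 w0=0
t16.Δ2 clk=1 w2=0 w3=0 w1=0 w0=0
t16.Δ3 clk=1 w2=0 w3=1 w1=0 w0=0
t17.Δ0 clk=1 w2=0 w3=1 w1=0 w0=0
t17.Δ1 clk=0 w2=0 w3=1 w1=0 w0=0

3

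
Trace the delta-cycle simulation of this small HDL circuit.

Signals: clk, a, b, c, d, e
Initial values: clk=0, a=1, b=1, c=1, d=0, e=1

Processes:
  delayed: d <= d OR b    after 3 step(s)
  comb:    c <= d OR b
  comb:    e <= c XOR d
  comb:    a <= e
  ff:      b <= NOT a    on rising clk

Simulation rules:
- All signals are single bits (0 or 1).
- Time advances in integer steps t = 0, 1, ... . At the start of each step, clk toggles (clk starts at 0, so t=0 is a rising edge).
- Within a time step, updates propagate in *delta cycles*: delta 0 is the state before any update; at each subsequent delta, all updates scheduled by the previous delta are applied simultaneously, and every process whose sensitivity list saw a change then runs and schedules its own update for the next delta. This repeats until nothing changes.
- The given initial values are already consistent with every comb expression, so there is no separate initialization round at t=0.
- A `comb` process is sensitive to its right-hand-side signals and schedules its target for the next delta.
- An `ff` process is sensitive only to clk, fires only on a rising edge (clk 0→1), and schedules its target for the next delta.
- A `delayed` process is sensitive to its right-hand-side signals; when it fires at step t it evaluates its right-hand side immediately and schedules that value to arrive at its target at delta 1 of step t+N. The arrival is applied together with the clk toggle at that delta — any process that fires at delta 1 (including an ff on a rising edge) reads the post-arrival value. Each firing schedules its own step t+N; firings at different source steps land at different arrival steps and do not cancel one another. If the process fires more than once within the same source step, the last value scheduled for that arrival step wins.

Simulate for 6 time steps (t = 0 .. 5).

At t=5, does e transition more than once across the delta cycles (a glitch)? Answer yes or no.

yes

t0.Δ0 e=1 clk=0 a=1 b=1 d=0 c=1
t0.Δ1 e=1 clk=1 a=1 b=1 d=0 c=1
t0.Δ2 e=1 clk=1 a=1 b=0 d=0 c=1
t0.Δ3 e=1 clk=1 a=1 b=0 d=0 c=0
t0.Δ4 e=0 clk=1 a=1 b=0 d=0 c=0
t0.Δ5 e=0 clk=1 a=0 b=0 d=0 c=0
t1.Δ0 e=0 clk=1 a=0 b=0 d=0 c=0
t1.Δ1 e=0 clk=0 a=0 b=0 d=0 c=0
t2.Δ0 e=0 clk=0 a=0 b=0 d=0 c=0
t2.Δ1 e=0 clk=1 a=0 b=0 d=0 c=0
t2.Δ2 e=0 clk=1 a=0 b=1 d=0 c=0
t2.Δ3 e=0 clk=1 a=0 b=1 d=0 c=1
t2.Δ4 e=1 clk=1 a=0 b=1 d=0 c=1
t2.Δ5 e=1 clk=1 a=1 b=1 d=0 c=1
t3.Δ0 e=1 clk=1 a=1 b=1 d=0 c=1
t3.Δ1 e=1 clk=0 a=1 b=1 d=0 c=1
t4.Δ0 e=1 clk=0 a=1 b=1 d=0 c=1
t4.Δ1 e=1 clk=1 a=1 b=1 d=0 c=1
t4.Δ2 e=1 clk=1 a=1 b=0 d=0 c=1
t4.Δ3 e=1 clk=1 a=1 b=0 d=0 c=0
t4.Δ4 e=0 clk=1 a=1 b=0 d=0 c=0
t4.Δ5 e=0 clk=1 a=0 b=0 d=0 c=0
t5.Δ0 e=0 clk=1 a=0 b=0 d=0 c=0
t5.Δ1 e=0 clk=0 a=0 b=0 d=1 c=0
t5.Δ2 e=1 clk=0 a=0 b=0 d=1 c=1
t5.Δ3 e=0 clk=0 a=1 b=0 d=1 c=1
t5.Δ4 e=0 clk=0 a=0 b=0 d=1 c=1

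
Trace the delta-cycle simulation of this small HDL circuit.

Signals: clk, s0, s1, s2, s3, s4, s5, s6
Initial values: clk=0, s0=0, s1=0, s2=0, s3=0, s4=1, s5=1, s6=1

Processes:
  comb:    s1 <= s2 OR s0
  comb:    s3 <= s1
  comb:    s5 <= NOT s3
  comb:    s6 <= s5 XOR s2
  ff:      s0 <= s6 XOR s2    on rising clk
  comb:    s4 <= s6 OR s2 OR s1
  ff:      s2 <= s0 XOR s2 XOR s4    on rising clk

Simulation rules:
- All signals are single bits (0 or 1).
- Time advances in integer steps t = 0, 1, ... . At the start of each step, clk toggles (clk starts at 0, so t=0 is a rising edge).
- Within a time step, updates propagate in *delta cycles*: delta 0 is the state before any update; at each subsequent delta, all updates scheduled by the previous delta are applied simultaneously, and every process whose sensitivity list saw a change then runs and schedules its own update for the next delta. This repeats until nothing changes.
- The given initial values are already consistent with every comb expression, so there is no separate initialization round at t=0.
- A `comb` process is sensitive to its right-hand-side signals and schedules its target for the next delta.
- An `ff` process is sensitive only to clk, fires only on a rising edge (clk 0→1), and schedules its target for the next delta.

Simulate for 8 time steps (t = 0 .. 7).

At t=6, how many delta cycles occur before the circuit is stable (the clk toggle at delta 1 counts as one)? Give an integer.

6

t=0 Δ0: s3=0 s1=0 s4=1 s5=1 s0=0 s2=0 s6=1 clk=0
  Δ1: clk:0→1
  Δ2: s0:0→1, s2:0→1
  Δ3: s1:0→1, s6:1→0
  Δ4: s3:0→1
  Δ5: s5:1→0
  Δ6: s6:0→1
  (6Δ to stable)
t=1 Δ0: s3=1 s1=1 s4=1 s5=0 s0=1 s2=1 s6=1 clk=1
  Δ1: clk:1→0
  (1Δ to stable)
t=2 Δ0: s3=1 s1=1 s4=1 s5=0 s0=1 s2=1 s6=1 clk=0
  Δ1: clk:0→1
  Δ2: s0:1→0
  (2Δ to stable)
t=3 Δ0: s3=1 s1=1 s4=1 s5=0 s0=0 s2=1 s6=1 clk=1
  Δ1: clk:1→0
  (1Δ to stable)
t=4 Δ0: s3=1 s1=1 s4=1 s5=0 s0=0 s2=1 s6=1 clk=0
  Δ1: clk:0→1
  Δ2: s2:1→0
  Δ3: s1:1→0, s6:1→0
  Δ4: s3:1→0, s4:1→0
  Δ5: s5:0→1
  Δ6: s6:0→1
  Δ7: s4:0→1
  (7Δ to stable)
t=5 Δ0: s3=0 s1=0 s4=1 s5=1 s0=0 s2=0 s6=1 clk=1
  Δ1: clk:1→0
  (1Δ to stable)
t=6 Δ0: s3=0 s1=0 s4=1 s5=1 s0=0 s2=0 s6=1 clk=0
  Δ1: clk:0→1
  Δ2: s0:0→1, s2:0→1
  Δ3: s1:0→1, s6:1→0
  Δ4: s3:0→1
  Δ5: s5:1→0
  Δ6: s6:0→1
  (6Δ to stable)
t=7 Δ0: s3=1 s1=1 s4=1 s5=0 s0=1 s2=1 s6=1 clk=1
  Δ1: clk:1→0
  (1Δ to stable)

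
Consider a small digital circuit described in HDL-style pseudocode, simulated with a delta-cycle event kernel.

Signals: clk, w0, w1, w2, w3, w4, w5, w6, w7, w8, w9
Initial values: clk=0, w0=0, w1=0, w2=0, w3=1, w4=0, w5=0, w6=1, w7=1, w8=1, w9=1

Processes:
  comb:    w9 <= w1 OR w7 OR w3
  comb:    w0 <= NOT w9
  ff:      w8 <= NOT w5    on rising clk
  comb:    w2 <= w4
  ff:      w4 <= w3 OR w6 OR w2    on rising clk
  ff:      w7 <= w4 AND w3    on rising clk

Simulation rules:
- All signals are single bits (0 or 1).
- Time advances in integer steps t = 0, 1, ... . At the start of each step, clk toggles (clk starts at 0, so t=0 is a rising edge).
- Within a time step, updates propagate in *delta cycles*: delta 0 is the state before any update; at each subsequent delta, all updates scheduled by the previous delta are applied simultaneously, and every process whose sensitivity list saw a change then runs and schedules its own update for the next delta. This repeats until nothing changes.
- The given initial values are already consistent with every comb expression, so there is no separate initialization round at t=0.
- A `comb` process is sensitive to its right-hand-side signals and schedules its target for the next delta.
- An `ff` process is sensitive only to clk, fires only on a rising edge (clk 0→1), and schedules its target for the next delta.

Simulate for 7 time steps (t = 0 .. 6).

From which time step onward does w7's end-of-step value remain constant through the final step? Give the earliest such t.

[bits: w3,w8,w4,w7,w9,w1,w0,w2,w6,clk,w5]
t=0: Δ0=11011000100 Δ1=11011000110 Δ2=11101000110 Δ3=11101001110 | 3Δ
t=1: Δ0=11101001110 Δ1=11101001100 | 1Δ
t=2: Δ0=11101001100 Δ1=11101001110 Δ2=11111001110 | 2Δ
t=3: Δ0=11111001110 Δ1=11111001100 | 1Δ
t=4: Δ0=11111001100 Δ1=11111001110 | 1Δ
t=5: Δ0=11111001110 Δ1=11111001100 | 1Δ
t=6: Δ0=11111001100 Δ1=11111001110 | 1Δ

2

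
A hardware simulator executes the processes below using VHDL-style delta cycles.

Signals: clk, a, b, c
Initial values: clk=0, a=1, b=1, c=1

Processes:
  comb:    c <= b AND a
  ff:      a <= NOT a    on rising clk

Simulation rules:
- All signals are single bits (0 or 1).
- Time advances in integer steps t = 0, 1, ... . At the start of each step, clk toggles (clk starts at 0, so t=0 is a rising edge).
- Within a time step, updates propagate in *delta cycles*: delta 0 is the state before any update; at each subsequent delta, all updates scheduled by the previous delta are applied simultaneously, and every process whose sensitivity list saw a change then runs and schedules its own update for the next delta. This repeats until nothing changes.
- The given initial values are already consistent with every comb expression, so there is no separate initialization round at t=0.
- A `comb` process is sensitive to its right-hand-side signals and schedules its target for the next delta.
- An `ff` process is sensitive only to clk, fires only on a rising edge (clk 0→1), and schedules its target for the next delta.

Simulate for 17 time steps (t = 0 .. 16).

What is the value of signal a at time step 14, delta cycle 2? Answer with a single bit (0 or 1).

1

t0.Δ0 c=1 b=1 clk=0 a=1
t0.Δ1 c=1 b=1 clk=1 a=1
t0.Δ2 c=1 b=1 clk=1 a=0
t0.Δ3 c=0 b=1 clk=1 a=0
t1.Δ0 c=0 b=1 clk=1 a=0
t1.Δ1 c=0 b=1 clk=0 a=0
t2.Δ0 c=0 b=1 clk=0 a=0
t2.Δ1 c=0 b=1 clk=1 a=0
t2.Δ2 c=0 b=1 clk=1 a=1
t2.Δ3 c=1 b=1 clk=1 a=1
t3.Δ0 c=1 b=1 clk=1 a=1
t3.Δ1 c=1 b=1 clk=0 a=1
t4.Δ0 c=1 b=1 clk=0 a=1
t4.Δ1 c=1 b=1 clk=1 a=1
t4.Δ2 c=1 b=1 clk=1 a=0
t4.Δ3 c=0 b=1 clk=1 a=0
t5.Δ0 c=0 b=1 clk=1 a=0
t5.Δ1 c=0 b=1 clk=0 a=0
t6.Δ0 c=0 b=1 clk=0 a=0
t6.Δ1 c=0 b=1 clk=1 a=0
t6.Δ2 c=0 b=1 clk=1 a=1
t6.Δ3 c=1 b=1 clk=1 a=1
t7.Δ0 c=1 b=1 clk=1 a=1
t7.Δ1 c=1 b=1 clk=0 a=1
t8.Δ0 c=1 b=1 clk=0 a=1
t8.Δ1 c=1 b=1 clk=1 a=1
t8.Δ2 c=1 b=1 clk=1 a=0
t8.Δ3 c=0 b=1 clk=1 a=0
t9.Δ0 c=0 b=1 clk=1 a=0
t9.Δ1 c=0 b=1 clk=0 a=0
t10.Δ0 c=0 b=1 clk=0 a=0
t10.Δ1 c=0 b=1 clk=1 a=0
t10.Δ2 c=0 b=1 clk=1 a=1
t10.Δ3 c=1 b=1 clk=1 a=1
t11.Δ0 c=1 b=1 clk=1 a=1
t11.Δ1 c=1 b=1 clk=0 a=1
t12.Δ0 c=1 b=1 clk=0 a=1
t12.Δ1 c=1 b=1 clk=1 a=1
t12.Δ2 c=1 b=1 clk=1 a=0
t12.Δ3 c=0 b=1 clk=1 a=0
t13.Δ0 c=0 b=1 clk=1 a=0
t13.Δ1 c=0 b=1 clk=0 a=0
t14.Δ0 c=0 b=1 clk=0 a=0
t14.Δ1 c=0 b=1 clk=1 a=0
t14.Δ2 c=0 b=1 clk=1 a=1
t14.Δ3 c=1 b=1 clk=1 a=1
t15.Δ0 c=1 b=1 clk=1 a=1
t15.Δ1 c=1 b=1 clk=0 a=1
t16.Δ0 c=1 b=1 clk=0 a=1
t16.Δ1 c=1 b=1 clk=1 a=1
t16.Δ2 c=1 b=1 clk=1 a=0
t16.Δ3 c=0 b=1 clk=1 a=0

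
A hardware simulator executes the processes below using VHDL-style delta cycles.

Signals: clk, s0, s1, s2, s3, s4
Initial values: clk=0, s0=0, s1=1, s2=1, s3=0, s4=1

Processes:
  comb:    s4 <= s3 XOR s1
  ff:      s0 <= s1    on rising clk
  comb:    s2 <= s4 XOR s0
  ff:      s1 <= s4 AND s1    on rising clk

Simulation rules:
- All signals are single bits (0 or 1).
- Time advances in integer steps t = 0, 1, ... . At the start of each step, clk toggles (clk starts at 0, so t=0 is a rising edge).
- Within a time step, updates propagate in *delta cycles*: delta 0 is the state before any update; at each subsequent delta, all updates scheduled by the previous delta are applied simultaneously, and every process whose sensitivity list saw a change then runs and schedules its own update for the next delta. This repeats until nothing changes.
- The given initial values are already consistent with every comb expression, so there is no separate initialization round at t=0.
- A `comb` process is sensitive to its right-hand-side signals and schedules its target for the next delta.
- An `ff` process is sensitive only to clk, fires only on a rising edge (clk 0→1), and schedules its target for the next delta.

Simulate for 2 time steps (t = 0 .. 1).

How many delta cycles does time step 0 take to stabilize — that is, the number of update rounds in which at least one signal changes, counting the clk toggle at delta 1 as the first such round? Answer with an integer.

3

t=0 Δ0: clk=0 s2=1 s3=0 s1=1 s0=0 s4=1
  Δ1: clk:0→1
  Δ2: s0:0→1
  Δ3: s2:1→0
  (3Δ to stable)
t=1 Δ0: clk=1 s2=0 s3=0 s1=1 s0=1 s4=1
  Δ1: clk:1→0
  (1Δ to stable)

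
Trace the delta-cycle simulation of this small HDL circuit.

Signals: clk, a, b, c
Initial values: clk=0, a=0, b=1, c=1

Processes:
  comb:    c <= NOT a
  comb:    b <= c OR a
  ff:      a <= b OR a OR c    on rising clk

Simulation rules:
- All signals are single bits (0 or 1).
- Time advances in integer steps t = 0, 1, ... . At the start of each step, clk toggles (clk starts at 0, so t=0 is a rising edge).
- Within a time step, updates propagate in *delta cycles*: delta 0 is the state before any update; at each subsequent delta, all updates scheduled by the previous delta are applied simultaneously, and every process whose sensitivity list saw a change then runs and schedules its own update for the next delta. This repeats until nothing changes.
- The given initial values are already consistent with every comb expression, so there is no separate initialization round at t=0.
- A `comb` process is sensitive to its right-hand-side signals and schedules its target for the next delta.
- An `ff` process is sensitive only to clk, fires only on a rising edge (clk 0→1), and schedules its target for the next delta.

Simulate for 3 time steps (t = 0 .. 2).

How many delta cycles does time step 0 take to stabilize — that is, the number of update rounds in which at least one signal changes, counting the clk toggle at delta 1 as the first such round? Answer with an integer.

3

t=0 Δ0: c=1 a=0 b=1 clk=0
  Δ1: clk:0→1
  Δ2: a:0→1
  Δ3: c:1→0
  (3Δ to stable)
t=1 Δ0: c=0 a=1 b=1 clk=1
  Δ1: clk:1→0
  (1Δ to stable)
t=2 Δ0: c=0 a=1 b=1 clk=0
  Δ1: clk:0→1
  (1Δ to stable)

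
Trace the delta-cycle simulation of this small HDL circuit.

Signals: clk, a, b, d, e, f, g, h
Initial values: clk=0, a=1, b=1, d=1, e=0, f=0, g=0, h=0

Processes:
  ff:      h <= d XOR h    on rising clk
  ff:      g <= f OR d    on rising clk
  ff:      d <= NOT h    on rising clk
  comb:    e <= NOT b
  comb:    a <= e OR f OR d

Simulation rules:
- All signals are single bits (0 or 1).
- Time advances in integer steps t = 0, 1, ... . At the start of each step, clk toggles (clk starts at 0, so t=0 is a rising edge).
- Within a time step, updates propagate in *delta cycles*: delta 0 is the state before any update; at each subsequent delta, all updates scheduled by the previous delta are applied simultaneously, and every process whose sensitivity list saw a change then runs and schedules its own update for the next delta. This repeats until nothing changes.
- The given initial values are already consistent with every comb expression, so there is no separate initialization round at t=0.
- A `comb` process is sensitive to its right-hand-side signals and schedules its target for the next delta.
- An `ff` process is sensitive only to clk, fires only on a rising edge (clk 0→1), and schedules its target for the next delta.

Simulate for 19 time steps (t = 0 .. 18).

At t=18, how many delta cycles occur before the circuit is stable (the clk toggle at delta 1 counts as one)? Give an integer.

2

[bits: f,e,g,b,h,d,clk,a]
t=0: Δ0=00010101 Δ1=00010111 Δ2=00111111 | 2Δ
t=1: Δ0=00111111 Δ1=00111101 | 1Δ
t=2: Δ0=00111101 Δ1=00111111 Δ2=00110011 Δ3=00110010 | 3Δ
t=3: Δ0=00110010 Δ1=00110000 | 1Δ
t=4: Δ0=00110000 Δ1=00110010 Δ2=00010110 Δ3=00010111 | 3Δ
t=5: Δ0=00010111 Δ1=00010101 | 1Δ
t=6: Δ0=00010101 Δ1=00010111 Δ2=00111111 | 2Δ
t=7: Δ0=00111111 Δ1=00111101 | 1Δ
t=8: Δ0=00111101 Δ1=00111111 Δ2=00110011 Δ3=00110010 | 3Δ
t=9: Δ0=00110010 Δ1=00110000 | 1Δ
t=10: Δ0=00110000 Δ1=00110010 Δ2=00010110 Δ3=00010111 | 3Δ
t=11: Δ0=00010111 Δ1=00010101 | 1Δ
t=12: Δ0=00010101 Δ1=00010111 Δ2=00111111 | 2Δ
t=13: Δ0=00111111 Δ1=00111101 | 1Δ
t=14: Δ0=00111101 Δ1=00111111 Δ2=00110011 Δ3=00110010 | 3Δ
t=15: Δ0=00110010 Δ1=00110000 | 1Δ
t=16: Δ0=00110000 Δ1=00110010 Δ2=00010110 Δ3=00010111 | 3Δ
t=17: Δ0=00010111 Δ1=00010101 | 1Δ
t=18: Δ0=00010101 Δ1=00010111 Δ2=00111111 | 2Δ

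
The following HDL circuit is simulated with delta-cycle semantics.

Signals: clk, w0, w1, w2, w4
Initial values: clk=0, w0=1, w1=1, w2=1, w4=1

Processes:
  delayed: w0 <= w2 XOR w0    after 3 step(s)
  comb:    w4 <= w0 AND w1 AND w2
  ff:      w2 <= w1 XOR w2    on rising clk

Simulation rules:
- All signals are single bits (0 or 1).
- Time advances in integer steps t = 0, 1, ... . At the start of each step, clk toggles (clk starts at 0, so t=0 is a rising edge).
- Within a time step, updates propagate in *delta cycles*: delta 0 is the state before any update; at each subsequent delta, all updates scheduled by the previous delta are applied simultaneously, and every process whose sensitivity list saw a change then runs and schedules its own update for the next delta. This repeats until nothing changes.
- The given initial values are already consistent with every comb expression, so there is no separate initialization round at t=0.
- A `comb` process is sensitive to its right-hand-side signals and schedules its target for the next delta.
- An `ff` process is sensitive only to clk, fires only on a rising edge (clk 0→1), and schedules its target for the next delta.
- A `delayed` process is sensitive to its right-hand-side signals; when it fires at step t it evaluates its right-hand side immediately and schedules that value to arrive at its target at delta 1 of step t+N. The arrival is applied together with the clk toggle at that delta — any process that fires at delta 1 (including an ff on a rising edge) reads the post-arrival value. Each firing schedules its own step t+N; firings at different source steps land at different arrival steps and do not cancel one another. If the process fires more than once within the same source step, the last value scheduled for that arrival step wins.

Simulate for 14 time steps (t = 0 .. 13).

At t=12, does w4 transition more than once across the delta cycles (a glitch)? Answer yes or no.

yes

t0.Δ0 w1=1 w2=1 w0=1 clk=0 w4=1
t0.Δ1 w1=1 w2=1 w0=1 clk=1 w4=1
t0.Δ2 w1=1 w2=0 w0=1 clk=1 w4=1
t0.Δ3 w1=1 w2=0 w0=1 clk=1 w4=0
t1.Δ0 w1=1 w2=0 w0=1 clk=1 w4=0
t1.Δ1 w1=1 w2=0 w0=1 clk=0 w4=0
t2.Δ0 w1=1 w2=0 w0=1 clk=0 w4=0
t2.Δ1 w1=1 w2=0 w0=1 clk=1 w4=0
t2.Δ2 w1=1 w2=1 w0=1 clk=1 w4=0
t2.Δ3 w1=1 w2=1 w0=1 clk=1 w4=1
t3.Δ0 w1=1 w2=1 w0=1 clk=1 w4=1
t3.Δ1 w1=1 w2=1 w0=1 clk=0 w4=1
t4.Δ0 w1=1 w2=1 w0=1 clk=0 w4=1
t4.Δ1 w1=1 w2=1 w0=1 clk=1 w4=1
t4.Δ2 w1=1 w2=0 w0=1 clk=1 w4=1
t4.Δ3 w1=1 w2=0 w0=1 clk=1 w4=0
t5.Δ0 w1=1 w2=0 w0=1 clk=1 w4=0
t5.Δ1 w1=1 w2=0 w0=0 clk=0 w4=0
t6.Δ0 w1=1 w2=0 w0=0 clk=0 w4=0
t6.Δ1 w1=1 w2=0 w0=0 clk=1 w4=0
t6.Δ2 w1=1 w2=1 w0=0 clk=1 w4=0
t7.Δ0 w1=1 w2=1 w0=0 clk=1 w4=0
t7.Δ1 w1=1 w2=1 w0=1 clk=0 w4=0
t7.Δ2 w1=1 w2=1 w0=1 clk=0 w4=1
t8.Δ0 w1=1 w2=1 w0=1 clk=0 w4=1
t8.Δ1 w1=1 w2=1 w0=0 clk=1 w4=1
t8.Δ2 w1=1 w2=0 w0=0 clk=1 w4=0
t9.Δ0 w1=1 w2=0 w0=0 clk=1 w4=0
t9.Δ1 w1=1 w2=0 w0=1 clk=0 w4=0
t10.Δ0 w1=1 w2=0 w0=1 clk=0 w4=0
t10.Δ1 w1=1 w2=0 w0=0 clk=1 w4=0
t10.Δ2 w1=1 w2=1 w0=0 clk=1 w4=0
t11.Δ0 w1=1 w2=1 w0=0 clk=1 w4=0
t11.Δ1 w1=1 w2=1 w0=0 clk=0 w4=0
t12.Δ0 w1=1 w2=1 w0=0 clk=0 w4=0
t12.Δ1 w1=1 w2=1 w0=1 clk=1 w4=0
t12.Δ2 w1=1 w2=0 w0=1 clk=1 w4=1
t12.Δ3 w1=1 w2=0 w0=1 clk=1 w4=0
t13.Δ0 w1=1 w2=0 w0=1 clk=1 w4=0
t13.Δ1 w1=1 w2=0 w0=1 clk=0 w4=0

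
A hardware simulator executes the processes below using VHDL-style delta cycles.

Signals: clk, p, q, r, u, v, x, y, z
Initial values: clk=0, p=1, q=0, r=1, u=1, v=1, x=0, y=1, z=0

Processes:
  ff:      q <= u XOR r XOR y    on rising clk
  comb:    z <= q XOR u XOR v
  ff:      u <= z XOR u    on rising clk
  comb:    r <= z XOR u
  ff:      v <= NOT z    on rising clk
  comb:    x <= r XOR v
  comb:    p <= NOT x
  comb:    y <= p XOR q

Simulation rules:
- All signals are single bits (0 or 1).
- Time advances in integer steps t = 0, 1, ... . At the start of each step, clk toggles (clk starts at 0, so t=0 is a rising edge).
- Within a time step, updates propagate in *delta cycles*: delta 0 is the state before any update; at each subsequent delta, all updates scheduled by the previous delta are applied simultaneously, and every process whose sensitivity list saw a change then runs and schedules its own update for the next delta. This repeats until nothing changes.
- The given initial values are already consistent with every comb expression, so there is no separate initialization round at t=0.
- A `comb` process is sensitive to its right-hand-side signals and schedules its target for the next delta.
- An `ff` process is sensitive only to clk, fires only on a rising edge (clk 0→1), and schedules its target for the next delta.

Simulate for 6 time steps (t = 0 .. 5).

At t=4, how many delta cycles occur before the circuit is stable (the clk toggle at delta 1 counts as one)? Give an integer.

5

t=0 Δ0: p=1 v=1 y=1 clk=0 z=0 r=1 q=0 u=1 x=0
  Δ1: clk:0→1
  Δ2: q:0→1
  Δ3: y:1→0, z:0→1
  Δ4: r:1→0
  Δ5: x:0→1
  Δ6: p:1→0
  Δ7: y:0→1
  (7Δ to stable)
t=1 Δ0: p=0 v=1 y=1 clk=1 z=1 r=0 q=1 u=1 x=1
  Δ1: clk:1→0
  (1Δ to stable)
t=2 Δ0: p=0 v=1 y=1 clk=0 z=1 r=0 q=1 u=1 x=1
  Δ1: clk:0→1
  Δ2: v:1→0, q:1→0, u:1→0
  Δ3: y:1→0, z:1→0, r:0→1, x:1→0
  Δ4: p:0→1, r:1→0, x:0→1
  Δ5: p:1→0, y:0→1, x:1→0
  Δ6: p:0→1, y:1→0
  Δ7: y:0→1
  (7Δ to stable)
t=3 Δ0: p=1 v=0 y=1 clk=1 z=0 r=0 q=0 u=0 x=0
  Δ1: clk:1→0
  (1Δ to stable)
t=4 Δ0: p=1 v=0 y=1 clk=0 z=0 r=0 q=0 u=0 x=0
  Δ1: clk:0→1
  Δ2: v:0→1, q:0→1
  Δ3: y:1→0, x:0→1
  Δ4: p:1→0
  Δ5: y:0→1
  (5Δ to stable)
t=5 Δ0: p=0 v=1 y=1 clk=1 z=0 r=0 q=1 u=0 x=1
  Δ1: clk:1→0
  (1Δ to stable)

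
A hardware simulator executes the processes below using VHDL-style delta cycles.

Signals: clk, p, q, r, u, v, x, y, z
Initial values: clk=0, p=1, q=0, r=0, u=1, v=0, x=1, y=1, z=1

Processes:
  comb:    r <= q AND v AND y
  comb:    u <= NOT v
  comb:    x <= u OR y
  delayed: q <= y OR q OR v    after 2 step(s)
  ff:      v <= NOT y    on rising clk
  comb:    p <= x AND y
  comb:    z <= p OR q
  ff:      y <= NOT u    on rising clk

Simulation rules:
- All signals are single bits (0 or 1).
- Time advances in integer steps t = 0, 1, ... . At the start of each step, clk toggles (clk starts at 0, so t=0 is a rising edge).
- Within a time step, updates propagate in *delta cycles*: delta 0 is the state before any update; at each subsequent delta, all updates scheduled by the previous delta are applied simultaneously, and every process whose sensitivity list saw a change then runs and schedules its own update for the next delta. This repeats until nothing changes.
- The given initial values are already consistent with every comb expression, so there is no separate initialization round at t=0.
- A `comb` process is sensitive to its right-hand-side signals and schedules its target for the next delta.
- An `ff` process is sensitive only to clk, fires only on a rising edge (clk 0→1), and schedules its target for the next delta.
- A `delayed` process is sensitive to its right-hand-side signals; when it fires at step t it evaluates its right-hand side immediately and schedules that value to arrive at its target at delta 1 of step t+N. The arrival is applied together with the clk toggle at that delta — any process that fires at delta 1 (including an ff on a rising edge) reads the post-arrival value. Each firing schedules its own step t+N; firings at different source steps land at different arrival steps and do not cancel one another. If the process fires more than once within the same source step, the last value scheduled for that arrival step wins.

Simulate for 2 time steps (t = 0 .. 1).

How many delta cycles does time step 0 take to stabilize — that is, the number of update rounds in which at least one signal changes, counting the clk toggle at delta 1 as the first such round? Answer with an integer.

t=0 Δ0: v=0 u=1 r=0 p=1 z=1 clk=0 x=1 y=1 q=0
  Δ1: clk:0→1
  Δ2: y:1→0
  Δ3: p:1→0
  Δ4: z:1→0
  (4Δ to stable)
t=1 Δ0: v=0 u=1 r=0 p=0 z=0 clk=1 x=1 y=0 q=0
  Δ1: clk:1→0
  (1Δ to stable)

4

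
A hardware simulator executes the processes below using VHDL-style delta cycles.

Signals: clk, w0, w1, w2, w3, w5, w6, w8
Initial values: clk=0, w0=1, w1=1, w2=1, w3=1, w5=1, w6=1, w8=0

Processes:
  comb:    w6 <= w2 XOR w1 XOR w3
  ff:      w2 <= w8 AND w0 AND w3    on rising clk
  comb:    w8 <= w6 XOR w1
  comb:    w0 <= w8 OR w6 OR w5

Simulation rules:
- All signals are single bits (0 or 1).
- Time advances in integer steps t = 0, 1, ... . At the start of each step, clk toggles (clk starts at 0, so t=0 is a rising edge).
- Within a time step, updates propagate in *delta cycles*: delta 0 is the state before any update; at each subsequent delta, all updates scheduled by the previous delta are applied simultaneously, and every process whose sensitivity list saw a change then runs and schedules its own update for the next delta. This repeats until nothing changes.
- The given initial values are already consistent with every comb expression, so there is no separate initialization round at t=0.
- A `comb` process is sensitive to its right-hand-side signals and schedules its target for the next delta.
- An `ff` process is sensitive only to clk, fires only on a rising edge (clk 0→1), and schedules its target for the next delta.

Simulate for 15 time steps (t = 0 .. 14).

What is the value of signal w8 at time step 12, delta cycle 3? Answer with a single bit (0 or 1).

0

[bits: w0,w6,w2,w8,w1,w5,w3,clk]
t=0: Δ0=11101110 Δ1=11101111 Δ2=11001111 Δ3=10001111 Δ4=10011111 | 4Δ
t=1: Δ0=10011111 Δ1=10011110 | 1Δ
t=2: Δ0=10011110 Δ1=10011111 Δ2=10111111 Δ3=11111111 Δ4=11101111 | 4Δ
t=3: Δ0=11101111 Δ1=11101110 | 1Δ
t=4: Δ0=11101110 Δ1=11101111 Δ2=11001111 Δ3=10001111 Δ4=10011111 | 4Δ
t=5: Δ0=10011111 Δ1=10011110 | 1Δ
t=6: Δ0=10011110 Δ1=10011111 Δ2=10111111 Δ3=11111111 Δ4=11101111 | 4Δ
t=7: Δ0=11101111 Δ1=11101110 | 1Δ
t=8: Δ0=11101110 Δ1=11101111 Δ2=11001111 Δ3=10001111 Δ4=10011111 | 4Δ
t=9: Δ0=10011111 Δ1=10011110 | 1Δ
t=10: Δ0=10011110 Δ1=10011111 Δ2=10111111 Δ3=11111111 Δ4=11101111 | 4Δ
t=11: Δ0=11101111 Δ1=11101110 | 1Δ
t=12: Δ0=11101110 Δ1=11101111 Δ2=11001111 Δ3=10001111 Δ4=10011111 | 4Δ
t=13: Δ0=10011111 Δ1=10011110 | 1Δ
t=14: Δ0=10011110 Δ1=10011111 Δ2=10111111 Δ3=11111111 Δ4=11101111 | 4Δ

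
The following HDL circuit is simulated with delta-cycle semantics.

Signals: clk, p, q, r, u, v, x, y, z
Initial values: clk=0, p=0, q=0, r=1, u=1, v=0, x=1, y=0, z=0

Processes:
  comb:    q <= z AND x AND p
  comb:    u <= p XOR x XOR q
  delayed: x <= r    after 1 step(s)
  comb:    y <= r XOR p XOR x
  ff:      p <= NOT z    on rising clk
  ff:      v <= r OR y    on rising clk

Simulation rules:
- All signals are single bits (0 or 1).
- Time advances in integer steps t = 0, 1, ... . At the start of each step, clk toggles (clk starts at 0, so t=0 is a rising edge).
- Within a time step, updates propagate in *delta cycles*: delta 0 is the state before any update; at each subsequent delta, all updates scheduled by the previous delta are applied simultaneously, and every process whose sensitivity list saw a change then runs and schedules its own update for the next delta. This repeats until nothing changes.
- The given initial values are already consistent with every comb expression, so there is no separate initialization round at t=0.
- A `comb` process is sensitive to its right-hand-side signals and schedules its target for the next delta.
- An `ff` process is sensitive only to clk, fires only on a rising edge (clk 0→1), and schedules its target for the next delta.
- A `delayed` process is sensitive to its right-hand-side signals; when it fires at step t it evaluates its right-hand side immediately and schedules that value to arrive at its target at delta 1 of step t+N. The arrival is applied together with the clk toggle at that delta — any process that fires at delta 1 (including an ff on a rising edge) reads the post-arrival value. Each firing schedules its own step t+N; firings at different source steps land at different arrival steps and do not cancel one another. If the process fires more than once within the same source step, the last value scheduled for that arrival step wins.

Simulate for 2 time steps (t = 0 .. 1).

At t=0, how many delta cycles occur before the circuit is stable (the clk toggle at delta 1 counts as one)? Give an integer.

t0.Δ0 v=0 u=1 x=1 clk=0 y=0 q=0 p=0 r=1 z=0
t0.Δ1 v=0 u=1 x=1 clk=1 y=0 q=0 p=0 r=1 z=0
t0.Δ2 v=1 u=1 x=1 clk=1 y=0 q=0 p=1 r=1 z=0
t0.Δ3 v=1 u=0 x=1 clk=1 y=1 q=0 p=1 r=1 z=0
t1.Δ0 v=1 u=0 x=1 clk=1 y=1 q=0 p=1 r=1 z=0
t1.Δ1 v=1 u=0 x=1 clk=0 y=1 q=0 p=1 r=1 z=0

3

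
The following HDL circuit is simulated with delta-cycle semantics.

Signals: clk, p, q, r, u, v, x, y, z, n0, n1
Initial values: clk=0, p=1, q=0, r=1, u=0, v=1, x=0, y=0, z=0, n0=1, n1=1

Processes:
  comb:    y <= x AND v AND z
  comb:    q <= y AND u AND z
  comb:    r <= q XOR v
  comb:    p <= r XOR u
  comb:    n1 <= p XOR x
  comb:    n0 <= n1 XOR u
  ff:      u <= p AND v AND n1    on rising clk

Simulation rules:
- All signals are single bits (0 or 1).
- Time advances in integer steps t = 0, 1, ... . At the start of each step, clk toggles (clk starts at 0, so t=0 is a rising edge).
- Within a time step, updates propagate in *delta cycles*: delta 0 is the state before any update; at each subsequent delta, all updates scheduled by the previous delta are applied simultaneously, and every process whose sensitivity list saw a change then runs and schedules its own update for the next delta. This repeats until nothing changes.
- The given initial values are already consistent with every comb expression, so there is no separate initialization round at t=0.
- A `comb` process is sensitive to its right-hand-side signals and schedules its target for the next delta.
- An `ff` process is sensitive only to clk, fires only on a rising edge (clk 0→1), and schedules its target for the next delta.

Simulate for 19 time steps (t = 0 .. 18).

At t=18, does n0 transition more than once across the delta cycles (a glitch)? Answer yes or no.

yes

t=0 Δ0: q=0 r=1 n1=1 u=0 y=0 v=1 x=0 z=0 clk=0 p=1 n0=1
  Δ1: clk:0→1
  Δ2: u:0→1
  Δ3: p:1→0, n0:1→0
  Δ4: n1:1→0
  Δ5: n0:0→1
  (5Δ to stable)
t=1 Δ0: q=0 r=1 n1=0 u=1 y=0 v=1 x=0 z=0 clk=1 p=0 n0=1
  Δ1: clk:1→0
  (1Δ to stable)
t=2 Δ0: q=0 r=1 n1=0 u=1 y=0 v=1 x=0 z=0 clk=0 p=0 n0=1
  Δ1: clk:0→1
  Δ2: u:1→0
  Δ3: p:0→1, n0:1→0
  Δ4: n1:0→1
  Δ5: n0:0→1
  (5Δ to stable)
t=3 Δ0: q=0 r=1 n1=1 u=0 y=0 v=1 x=0 z=0 clk=1 p=1 n0=1
  Δ1: clk:1→0
  (1Δ to stable)
t=4 Δ0: q=0 r=1 n1=1 u=0 y=0 v=1 x=0 z=0 clk=0 p=1 n0=1
  Δ1: clk:0→1
  Δ2: u:0→1
  Δ3: p:1→0, n0:1→0
  Δ4: n1:1→0
  Δ5: n0:0→1
  (5Δ to stable)
t=5 Δ0: q=0 r=1 n1=0 u=1 y=0 v=1 x=0 z=0 clk=1 p=0 n0=1
  Δ1: clk:1→0
  (1Δ to stable)
t=6 Δ0: q=0 r=1 n1=0 u=1 y=0 v=1 x=0 z=0 clk=0 p=0 n0=1
  Δ1: clk:0→1
  Δ2: u:1→0
  Δ3: p:0→1, n0:1→0
  Δ4: n1:0→1
  Δ5: n0:0→1
  (5Δ to stable)
t=7 Δ0: q=0 r=1 n1=1 u=0 y=0 v=1 x=0 z=0 clk=1 p=1 n0=1
  Δ1: clk:1→0
  (1Δ to stable)
t=8 Δ0: q=0 r=1 n1=1 u=0 y=0 v=1 x=0 z=0 clk=0 p=1 n0=1
  Δ1: clk:0→1
  Δ2: u:0→1
  Δ3: p:1→0, n0:1→0
  Δ4: n1:1→0
  Δ5: n0:0→1
  (5Δ to stable)
t=9 Δ0: q=0 r=1 n1=0 u=1 y=0 v=1 x=0 z=0 clk=1 p=0 n0=1
  Δ1: clk:1→0
  (1Δ to stable)
t=10 Δ0: q=0 r=1 n1=0 u=1 y=0 v=1 x=0 z=0 clk=0 p=0 n0=1
  Δ1: clk:0→1
  Δ2: u:1→0
  Δ3: p:0→1, n0:1→0
  Δ4: n1:0→1
  Δ5: n0:0→1
  (5Δ to stable)
t=11 Δ0: q=0 r=1 n1=1 u=0 y=0 v=1 x=0 z=0 clk=1 p=1 n0=1
  Δ1: clk:1→0
  (1Δ to stable)
t=12 Δ0: q=0 r=1 n1=1 u=0 y=0 v=1 x=0 z=0 clk=0 p=1 n0=1
  Δ1: clk:0→1
  Δ2: u:0→1
  Δ3: p:1→0, n0:1→0
  Δ4: n1:1→0
  Δ5: n0:0→1
  (5Δ to stable)
t=13 Δ0: q=0 r=1 n1=0 u=1 y=0 v=1 x=0 z=0 clk=1 p=0 n0=1
  Δ1: clk:1→0
  (1Δ to stable)
t=14 Δ0: q=0 r=1 n1=0 u=1 y=0 v=1 x=0 z=0 clk=0 p=0 n0=1
  Δ1: clk:0→1
  Δ2: u:1→0
  Δ3: p:0→1, n0:1→0
  Δ4: n1:0→1
  Δ5: n0:0→1
  (5Δ to stable)
t=15 Δ0: q=0 r=1 n1=1 u=0 y=0 v=1 x=0 z=0 clk=1 p=1 n0=1
  Δ1: clk:1→0
  (1Δ to stable)
t=16 Δ0: q=0 r=1 n1=1 u=0 y=0 v=1 x=0 z=0 clk=0 p=1 n0=1
  Δ1: clk:0→1
  Δ2: u:0→1
  Δ3: p:1→0, n0:1→0
  Δ4: n1:1→0
  Δ5: n0:0→1
  (5Δ to stable)
t=17 Δ0: q=0 r=1 n1=0 u=1 y=0 v=1 x=0 z=0 clk=1 p=0 n0=1
  Δ1: clk:1→0
  (1Δ to stable)
t=18 Δ0: q=0 r=1 n1=0 u=1 y=0 v=1 x=0 z=0 clk=0 p=0 n0=1
  Δ1: clk:0→1
  Δ2: u:1→0
  Δ3: p:0→1, n0:1→0
  Δ4: n1:0→1
  Δ5: n0:0→1
  (5Δ to stable)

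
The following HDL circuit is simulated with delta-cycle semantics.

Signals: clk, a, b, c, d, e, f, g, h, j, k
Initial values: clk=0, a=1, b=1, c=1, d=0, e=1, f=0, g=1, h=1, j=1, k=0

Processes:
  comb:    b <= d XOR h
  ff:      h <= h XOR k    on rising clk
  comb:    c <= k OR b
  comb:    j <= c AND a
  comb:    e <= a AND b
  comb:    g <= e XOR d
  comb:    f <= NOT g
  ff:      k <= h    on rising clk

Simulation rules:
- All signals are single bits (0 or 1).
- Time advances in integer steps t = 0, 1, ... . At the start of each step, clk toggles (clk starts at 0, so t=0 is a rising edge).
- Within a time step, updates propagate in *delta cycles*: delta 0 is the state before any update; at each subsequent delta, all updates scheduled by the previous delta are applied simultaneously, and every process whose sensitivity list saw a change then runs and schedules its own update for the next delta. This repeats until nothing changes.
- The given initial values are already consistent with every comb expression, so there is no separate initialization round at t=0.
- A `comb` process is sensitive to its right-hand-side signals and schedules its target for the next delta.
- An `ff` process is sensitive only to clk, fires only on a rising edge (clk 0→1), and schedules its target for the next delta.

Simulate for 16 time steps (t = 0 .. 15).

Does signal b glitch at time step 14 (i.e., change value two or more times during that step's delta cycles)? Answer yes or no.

no

t0.Δ0 e=1 a=1 j=1 f=0 b=1 g=1 k=0 d=0 h=1 c=1 clk=0
t0.Δ1 e=1 a=1 j=1 f=0 b=1 g=1 k=0 d=0 h=1 c=1 clk=1
t0.Δ2 e=1 a=1 j=1 f=0 b=1 g=1 k=1 d=0 h=1 c=1 clk=1
t1.Δ0 e=1 a=1 j=1 f=0 b=1 g=1 k=1 d=0 h=1 c=1 clk=1
t1.Δ1 e=1 a=1 j=1 f=0 b=1 g=1 k=1 d=0 h=1 c=1 clk=0
t2.Δ0 e=1 a=1 j=1 f=0 b=1 g=1 k=1 d=0 h=1 c=1 clk=0
t2.Δ1 e=1 a=1 j=1 f=0 b=1 g=1 k=1 d=0 h=1 c=1 clk=1
t2.Δ2 e=1 a=1 j=1 f=0 b=1 g=1 k=1 d=0 h=0 c=1 clk=1
t2.Δ3 e=1 a=1 j=1 f=0 b=0 g=1 k=1 d=0 h=0 c=1 clk=1
t2.Δ4 e=0 a=1 j=1 f=0 b=0 g=1 k=1 d=0 h=0 c=1 clk=1
t2.Δ5 e=0 a=1 j=1 f=0 b=0 g=0 k=1 d=0 h=0 c=1 clk=1
t2.Δ6 e=0 a=1 j=1 f=1 b=0 g=0 k=1 d=0 h=0 c=1 clk=1
t3.Δ0 e=0 a=1 j=1 f=1 b=0 g=0 k=1 d=0 h=0 c=1 clk=1
t3.Δ1 e=0 a=1 j=1 f=1 b=0 g=0 k=1 d=0 h=0 c=1 clk=0
t4.Δ0 e=0 a=1 j=1 f=1 b=0 g=0 k=1 d=0 h=0 c=1 clk=0
t4.Δ1 e=0 a=1 j=1 f=1 b=0 g=0 k=1 d=0 h=0 c=1 clk=1
t4.Δ2 e=0 a=1 j=1 f=1 b=0 g=0 k=0 d=0 h=1 c=1 clk=1
t4.Δ3 e=0 a=1 j=1 f=1 b=1 g=0 k=0 d=0 h=1 c=0 clk=1
t4.Δ4 e=1 a=1 j=0 f=1 b=1 g=0 k=0 d=0 h=1 c=1 clk=1
t4.Δ5 e=1 a=1 j=1 f=1 b=1 g=1 k=0 d=0 h=1 c=1 clk=1
t4.Δ6 e=1 a=1 j=1 f=0 b=1 g=1 k=0 d=0 h=1 c=1 clk=1
t5.Δ0 e=1 a=1 j=1 f=0 b=1 g=1 k=0 d=0 h=1 c=1 clk=1
t5.Δ1 e=1 a=1 j=1 f=0 b=1 g=1 k=0 d=0 h=1 c=1 clk=0
t6.Δ0 e=1 a=1 j=1 f=0 b=1 g=1 k=0 d=0 h=1 c=1 clk=0
t6.Δ1 e=1 a=1 j=1 f=0 b=1 g=1 k=0 d=0 h=1 c=1 clk=1
t6.Δ2 e=1 a=1 j=1 f=0 b=1 g=1 k=1 d=0 h=1 c=1 clk=1
t7.Δ0 e=1 a=1 j=1 f=0 b=1 g=1 k=1 d=0 h=1 c=1 clk=1
t7.Δ1 e=1 a=1 j=1 f=0 b=1 g=1 k=1 d=0 h=1 c=1 clk=0
t8.Δ0 e=1 a=1 j=1 f=0 b=1 g=1 k=1 d=0 h=1 c=1 clk=0
t8.Δ1 e=1 a=1 j=1 f=0 b=1 g=1 k=1 d=0 h=1 c=1 clk=1
t8.Δ2 e=1 a=1 j=1 f=0 b=1 g=1 k=1 d=0 h=0 c=1 clk=1
t8.Δ3 e=1 a=1 j=1 f=0 b=0 g=1 k=1 d=0 h=0 c=1 clk=1
t8.Δ4 e=0 a=1 j=1 f=0 b=0 g=1 k=1 d=0 h=0 c=1 clk=1
t8.Δ5 e=0 a=1 j=1 f=0 b=0 g=0 k=1 d=0 h=0 c=1 clk=1
t8.Δ6 e=0 a=1 j=1 f=1 b=0 g=0 k=1 d=0 h=0 c=1 clk=1
t9.Δ0 e=0 a=1 j=1 f=1 b=0 g=0 k=1 d=0 h=0 c=1 clk=1
t9.Δ1 e=0 a=1 j=1 f=1 b=0 g=0 k=1 d=0 h=0 c=1 clk=0
t10.Δ0 e=0 a=1 j=1 f=1 b=0 g=0 k=1 d=0 h=0 c=1 clk=0
t10.Δ1 e=0 a=1 j=1 f=1 b=0 g=0 k=1 d=0 h=0 c=1 clk=1
t10.Δ2 e=0 a=1 j=1 f=1 b=0 g=0 k=0 d=0 h=1 c=1 clk=1
t10.Δ3 e=0 a=1 j=1 f=1 b=1 g=0 k=0 d=0 h=1 c=0 clk=1
t10.Δ4 e=1 a=1 j=0 f=1 b=1 g=0 k=0 d=0 h=1 c=1 clk=1
t10.Δ5 e=1 a=1 j=1 f=1 b=1 g=1 k=0 d=0 h=1 c=1 clk=1
t10.Δ6 e=1 a=1 j=1 f=0 b=1 g=1 k=0 d=0 h=1 c=1 clk=1
t11.Δ0 e=1 a=1 j=1 f=0 b=1 g=1 k=0 d=0 h=1 c=1 clk=1
t11.Δ1 e=1 a=1 j=1 f=0 b=1 g=1 k=0 d=0 h=1 c=1 clk=0
t12.Δ0 e=1 a=1 j=1 f=0 b=1 g=1 k=0 d=0 h=1 c=1 clk=0
t12.Δ1 e=1 a=1 j=1 f=0 b=1 g=1 k=0 d=0 h=1 c=1 clk=1
t12.Δ2 e=1 a=1 j=1 f=0 b=1 g=1 k=1 d=0 h=1 c=1 clk=1
t13.Δ0 e=1 a=1 j=1 f=0 b=1 g=1 k=1 d=0 h=1 c=1 clk=1
t13.Δ1 e=1 a=1 j=1 f=0 b=1 g=1 k=1 d=0 h=1 c=1 clk=0
t14.Δ0 e=1 a=1 j=1 f=0 b=1 g=1 k=1 d=0 h=1 c=1 clk=0
t14.Δ1 e=1 a=1 j=1 f=0 b=1 g=1 k=1 d=0 h=1 c=1 clk=1
t14.Δ2 e=1 a=1 j=1 f=0 b=1 g=1 k=1 d=0 h=0 c=1 clk=1
t14.Δ3 e=1 a=1 j=1 f=0 b=0 g=1 k=1 d=0 h=0 c=1 clk=1
t14.Δ4 e=0 a=1 j=1 f=0 b=0 g=1 k=1 d=0 h=0 c=1 clk=1
t14.Δ5 e=0 a=1 j=1 f=0 b=0 g=0 k=1 d=0 h=0 c=1 clk=1
t14.Δ6 e=0 a=1 j=1 f=1 b=0 g=0 k=1 d=0 h=0 c=1 clk=1
t15.Δ0 e=0 a=1 j=1 f=1 b=0 g=0 k=1 d=0 h=0 c=1 clk=1
t15.Δ1 e=0 a=1 j=1 f=1 b=0 g=0 k=1 d=0 h=0 c=1 clk=0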